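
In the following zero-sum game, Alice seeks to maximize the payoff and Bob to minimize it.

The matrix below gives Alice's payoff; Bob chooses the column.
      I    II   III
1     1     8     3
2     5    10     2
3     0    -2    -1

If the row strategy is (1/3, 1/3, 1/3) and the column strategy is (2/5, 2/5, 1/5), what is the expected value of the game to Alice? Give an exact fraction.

16/5

Against (2/5, 2/5, 1/5), each row's expected payoff is 1: 21/5; 2: 32/5; 3: -1.
Taking the (1/3, 1/3, 1/3)-weighted average: (1/3)·(21/5) + (1/3)·(32/5) + (1/3)·(-1) = 16/5.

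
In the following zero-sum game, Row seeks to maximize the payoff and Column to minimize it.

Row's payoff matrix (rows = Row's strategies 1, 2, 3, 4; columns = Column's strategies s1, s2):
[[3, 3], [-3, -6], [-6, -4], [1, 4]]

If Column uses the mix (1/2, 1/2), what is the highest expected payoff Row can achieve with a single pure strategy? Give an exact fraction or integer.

1: (3)·(1/2) + (3)·(1/2) = 3.
2: (-3)·(1/2) + (-6)·(1/2) = -9/2.
3: (-6)·(1/2) + (-4)·(1/2) = -5.
4: (1)·(1/2) + (4)·(1/2) = 5/2.
The best pure response is 1 with expected payoff 3.

3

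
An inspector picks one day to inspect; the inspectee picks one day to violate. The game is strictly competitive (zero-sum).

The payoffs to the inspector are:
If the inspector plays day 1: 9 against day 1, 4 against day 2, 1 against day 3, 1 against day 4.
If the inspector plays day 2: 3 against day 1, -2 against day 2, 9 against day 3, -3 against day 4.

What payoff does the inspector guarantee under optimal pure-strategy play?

1

Row minima: 1, -3 → the inspector's maximin is 1.
Column maxima: 9, 4, 9, 1 → the inspectee's minimax is 1.
They coincide at (day 1, day 4), so the value is 1.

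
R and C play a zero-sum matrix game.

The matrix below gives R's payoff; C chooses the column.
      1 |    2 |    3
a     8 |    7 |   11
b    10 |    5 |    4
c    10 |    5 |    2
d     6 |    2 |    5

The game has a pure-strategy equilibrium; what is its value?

7

Row minima: 7, 4, 2, 2 → R's maximin is 7.
Column maxima: 10, 7, 11 → C's minimax is 7.
They coincide at (a, 2), so the value is 7.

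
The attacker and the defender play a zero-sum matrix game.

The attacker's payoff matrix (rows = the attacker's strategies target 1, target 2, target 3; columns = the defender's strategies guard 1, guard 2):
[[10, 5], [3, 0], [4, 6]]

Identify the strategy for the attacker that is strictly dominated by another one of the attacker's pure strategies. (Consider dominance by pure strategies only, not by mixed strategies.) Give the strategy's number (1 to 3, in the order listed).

2

Compare target 2 with target 1: 10 > 3, 5 > 0.
So target 1 strictly dominates target 2 for the attacker; target 2 is strictly dominated.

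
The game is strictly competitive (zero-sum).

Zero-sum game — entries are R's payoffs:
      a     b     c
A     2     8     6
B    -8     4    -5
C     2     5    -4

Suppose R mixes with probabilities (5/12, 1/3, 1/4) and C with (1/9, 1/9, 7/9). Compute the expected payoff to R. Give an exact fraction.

41/108

Against (1/9, 1/9, 7/9), each row's expected payoff is A: 52/9; B: -13/3; C: -7/3.
Taking the (5/12, 1/3, 1/4)-weighted average: (5/12)·(52/9) + (1/3)·(-13/3) + (1/4)·(-7/3) = 41/108.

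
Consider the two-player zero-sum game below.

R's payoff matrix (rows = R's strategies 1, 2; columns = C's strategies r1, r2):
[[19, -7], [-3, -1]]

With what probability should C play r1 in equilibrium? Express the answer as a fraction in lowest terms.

3/14

Row minima are -7 and -3, so R's maximin is -3; column maxima are 19 and -1, so C's minimax is -1. These differ, so the equilibrium is in mixed strategies.
Let C play r1 with probability q. R is indifferent when 19q − 7(1−q) = −3q − (1−q), giving q = 3/14.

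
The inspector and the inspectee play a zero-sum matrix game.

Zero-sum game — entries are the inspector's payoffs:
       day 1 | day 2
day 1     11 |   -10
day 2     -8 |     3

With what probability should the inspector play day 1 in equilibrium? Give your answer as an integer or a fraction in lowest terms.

Row minima are -10 and -8, so the inspector's maximin is -8; column maxima are 11 and 3, so the inspectee's minimax is 3. These differ, so the equilibrium is in mixed strategies.
Let the inspector play day 1 with probability p. The inspectee is indifferent when 11p − 8(1−p) = −10p + 3(1−p), giving p = 11/32.

11/32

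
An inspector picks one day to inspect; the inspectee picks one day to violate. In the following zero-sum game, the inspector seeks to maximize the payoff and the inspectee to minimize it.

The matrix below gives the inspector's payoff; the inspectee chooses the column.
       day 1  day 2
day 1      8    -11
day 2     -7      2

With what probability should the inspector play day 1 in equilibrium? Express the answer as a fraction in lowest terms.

9/28

Row minima are -11 and -7, so the inspector's maximin is -7; column maxima are 8 and 2, so the inspectee's minimax is 2. These differ, so the equilibrium is in mixed strategies.
Let the inspector play day 1 with probability p. The inspectee is indifferent when 8p − 7(1−p) = −11p + 2(1−p), giving p = 9/28.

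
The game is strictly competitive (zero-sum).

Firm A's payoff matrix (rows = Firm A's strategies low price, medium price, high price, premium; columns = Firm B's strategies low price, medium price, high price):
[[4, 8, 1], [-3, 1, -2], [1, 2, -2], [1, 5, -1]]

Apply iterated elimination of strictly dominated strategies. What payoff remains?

1

Row premium is strictly dominated by row low price (4>1, 8>5, 1>-1); eliminate premium.
Column medium price is strictly dominated by low price for Firm B (4<8, -3<1, 1<2); eliminate medium price.
Row high price is strictly dominated by row low price (4>1, 1>-2); eliminate high price.
Row medium price is strictly dominated by row low price (4>-3, 1>-2); eliminate medium price.
Column low price is strictly dominated by high price for Firm B (1<4); eliminate low price.
Only (low price, high price) remains, with payoff 1.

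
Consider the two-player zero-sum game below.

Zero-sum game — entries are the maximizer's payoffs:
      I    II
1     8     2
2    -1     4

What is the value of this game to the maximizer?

34/11

Row minima are 2 and -1, so the maximizer's maximin is 2; column maxima are 8 and 4, so the minimizer's minimax is 4. These differ, so the equilibrium is in mixed strategies.
Let the maximizer play 1 with probability p. The minimizer is indifferent when 8p − (1−p) = 2p + 4(1−p), giving p = 5/11.
Let the minimizer play I with probability q. The maximizer is indifferent when 8q + 2(1−q) = −q + 4(1−q), giving q = 2/11.
The value is 8·(2/11) + (2)·(9/11) = 34/11.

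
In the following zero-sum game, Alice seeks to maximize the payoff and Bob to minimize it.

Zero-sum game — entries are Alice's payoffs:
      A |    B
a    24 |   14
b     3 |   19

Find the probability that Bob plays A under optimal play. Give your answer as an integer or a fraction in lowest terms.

5/26

Row minima are 14 and 3, so Alice's maximin is 14; column maxima are 24 and 19, so Bob's minimax is 19. These differ, so the equilibrium is in mixed strategies.
Let Bob play A with probability q. Alice is indifferent when 24q + 14(1−q) = 3q + 19(1−q), giving q = 5/26.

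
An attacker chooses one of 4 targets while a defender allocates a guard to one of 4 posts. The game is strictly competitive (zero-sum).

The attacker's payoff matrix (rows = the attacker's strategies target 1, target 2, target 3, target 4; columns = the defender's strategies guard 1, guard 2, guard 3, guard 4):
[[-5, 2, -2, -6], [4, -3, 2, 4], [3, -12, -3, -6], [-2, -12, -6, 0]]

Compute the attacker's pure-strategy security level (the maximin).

The worst-case payoff for each row is target 1: -6, target 2: -3, target 3: -12, target 4: -12.
The best of these is -3.

-3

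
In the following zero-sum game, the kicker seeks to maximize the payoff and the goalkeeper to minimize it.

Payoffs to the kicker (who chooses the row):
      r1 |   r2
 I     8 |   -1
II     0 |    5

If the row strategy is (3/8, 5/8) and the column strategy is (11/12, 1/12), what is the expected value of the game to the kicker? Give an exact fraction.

Against (11/12, 1/12), each row's expected payoff is I: 29/4; II: 5/12.
Taking the (3/8, 5/8)-weighted average: (3/8)·(29/4) + (5/8)·(5/12) = 143/48.

143/48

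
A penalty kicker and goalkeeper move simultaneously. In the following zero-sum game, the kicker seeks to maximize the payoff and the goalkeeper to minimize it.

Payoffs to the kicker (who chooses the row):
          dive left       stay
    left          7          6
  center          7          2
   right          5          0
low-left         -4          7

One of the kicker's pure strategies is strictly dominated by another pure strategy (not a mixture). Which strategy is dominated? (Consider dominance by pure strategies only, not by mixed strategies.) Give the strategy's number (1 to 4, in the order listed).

3

Compare right with left: 7 > 5, 6 > 0.
So left strictly dominates right for the kicker; right is strictly dominated.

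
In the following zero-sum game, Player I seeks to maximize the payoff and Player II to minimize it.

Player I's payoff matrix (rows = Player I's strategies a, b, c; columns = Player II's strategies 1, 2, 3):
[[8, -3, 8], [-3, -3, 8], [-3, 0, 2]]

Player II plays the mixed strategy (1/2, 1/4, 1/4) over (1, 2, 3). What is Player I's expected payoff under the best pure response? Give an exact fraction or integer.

a: (8)·(1/2) + (-3)·(1/4) + (8)·(1/4) = 21/4.
b: (-3)·(1/2) + (-3)·(1/4) + (8)·(1/4) = -1/4.
c: (-3)·(1/2) + (0)·(1/4) + (2)·(1/4) = -1.
The best pure response is a with expected payoff 21/4.

21/4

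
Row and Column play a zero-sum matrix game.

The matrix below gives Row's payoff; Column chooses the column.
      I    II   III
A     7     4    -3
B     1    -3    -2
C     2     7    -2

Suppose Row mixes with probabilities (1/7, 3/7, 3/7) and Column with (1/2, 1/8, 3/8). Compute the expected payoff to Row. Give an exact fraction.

Against (1/2, 1/8, 3/8), each row's expected payoff is A: 23/8; B: -5/8; C: 9/8.
Taking the (1/7, 3/7, 3/7)-weighted average: (1/7)·(23/8) + (3/7)·(-5/8) + (3/7)·(9/8) = 5/8.

5/8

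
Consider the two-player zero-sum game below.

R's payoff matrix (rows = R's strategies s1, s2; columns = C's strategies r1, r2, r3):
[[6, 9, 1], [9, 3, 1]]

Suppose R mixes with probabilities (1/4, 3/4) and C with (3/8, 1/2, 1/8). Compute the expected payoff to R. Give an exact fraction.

175/32

Against (3/8, 1/2, 1/8), each row's expected payoff is s1: 55/8; s2: 5.
Taking the (1/4, 3/4)-weighted average: (1/4)·(55/8) + (3/4)·(5) = 175/32.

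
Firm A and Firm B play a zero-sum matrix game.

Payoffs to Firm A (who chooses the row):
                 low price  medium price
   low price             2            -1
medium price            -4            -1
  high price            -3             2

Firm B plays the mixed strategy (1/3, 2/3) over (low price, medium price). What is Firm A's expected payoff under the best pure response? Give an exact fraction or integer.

1/3

low price: (2)·(1/3) + (-1)·(2/3) = 0.
medium price: (-4)·(1/3) + (-1)·(2/3) = -2.
high price: (-3)·(1/3) + (2)·(2/3) = 1/3.
The best pure response is high price with expected payoff 1/3.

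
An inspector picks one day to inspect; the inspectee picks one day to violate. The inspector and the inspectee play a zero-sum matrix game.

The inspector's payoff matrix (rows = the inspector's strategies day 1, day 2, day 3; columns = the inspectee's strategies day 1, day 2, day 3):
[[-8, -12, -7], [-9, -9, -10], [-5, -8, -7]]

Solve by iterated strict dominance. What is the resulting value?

Row day 2 is strictly dominated by row day 3 (-5>-9, -8>-9, -7>-10); eliminate day 2.
Column day 3 is strictly dominated by day 2 for the inspectee (-12<-7, -8<-7); eliminate day 3.
Column day 1 is strictly dominated by day 2 for the inspectee (-12<-8, -8<-5); eliminate day 1.
Row day 1 is strictly dominated by row day 3 (-8>-12); eliminate day 1.
Only (day 3, day 2) remains, with payoff -8.

-8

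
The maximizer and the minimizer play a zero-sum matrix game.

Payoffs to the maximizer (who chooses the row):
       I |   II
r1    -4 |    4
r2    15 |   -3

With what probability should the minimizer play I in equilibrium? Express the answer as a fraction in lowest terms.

7/26

Row minima are -4 and -3, so the maximizer's maximin is -3; column maxima are 15 and 4, so the minimizer's minimax is 4. These differ, so the equilibrium is in mixed strategies.
Let the minimizer play I with probability q. The maximizer is indifferent when −4q + 4(1−q) = 15q − 3(1−q), giving q = 7/26.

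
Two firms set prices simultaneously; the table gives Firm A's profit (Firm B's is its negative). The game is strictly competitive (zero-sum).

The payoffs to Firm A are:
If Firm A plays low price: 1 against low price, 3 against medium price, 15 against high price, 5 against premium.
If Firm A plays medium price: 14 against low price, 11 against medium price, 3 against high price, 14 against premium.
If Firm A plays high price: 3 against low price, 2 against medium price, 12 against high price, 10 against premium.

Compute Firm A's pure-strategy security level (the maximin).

3

The worst-case payoff for each row is low price: 1, medium price: 3, high price: 2.
The best of these is 3.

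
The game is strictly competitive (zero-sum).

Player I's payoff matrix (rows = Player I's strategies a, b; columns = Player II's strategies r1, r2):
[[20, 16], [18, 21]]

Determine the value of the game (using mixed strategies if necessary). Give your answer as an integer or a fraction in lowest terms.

132/7

Row minima are 16 and 18, so Player I's maximin is 18; column maxima are 20 and 21, so Player II's minimax is 20. These differ, so the equilibrium is in mixed strategies.
Let Player I play a with probability p. Player II is indifferent when 20p + 18(1−p) = 16p + 21(1−p), giving p = 3/7.
Let Player II play r1 with probability q. Player I is indifferent when 20q + 16(1−q) = 18q + 21(1−q), giving q = 5/7.
The value is 20·(5/7) + (16)·(2/7) = 132/7.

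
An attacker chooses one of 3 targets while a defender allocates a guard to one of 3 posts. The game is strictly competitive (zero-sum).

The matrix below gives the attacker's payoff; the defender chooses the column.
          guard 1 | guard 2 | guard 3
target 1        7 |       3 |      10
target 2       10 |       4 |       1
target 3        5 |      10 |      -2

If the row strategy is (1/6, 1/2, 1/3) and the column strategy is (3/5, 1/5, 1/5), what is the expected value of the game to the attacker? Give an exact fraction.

Against (3/5, 1/5, 1/5), each row's expected payoff is target 1: 34/5; target 2: 7; target 3: 23/5.
Taking the (1/6, 1/2, 1/3)-weighted average: (1/6)·(34/5) + (1/2)·(7) + (1/3)·(23/5) = 37/6.

37/6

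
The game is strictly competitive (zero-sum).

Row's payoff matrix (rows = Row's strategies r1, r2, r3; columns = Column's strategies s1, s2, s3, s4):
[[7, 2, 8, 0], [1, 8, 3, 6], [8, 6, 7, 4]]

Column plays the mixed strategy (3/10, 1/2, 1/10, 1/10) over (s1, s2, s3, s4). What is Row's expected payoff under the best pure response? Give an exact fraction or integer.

13/2

r1: (7)·(3/10) + (2)·(1/2) + (8)·(1/10) + (0)·(1/10) = 39/10.
r2: (1)·(3/10) + (8)·(1/2) + (3)·(1/10) + (6)·(1/10) = 26/5.
r3: (8)·(3/10) + (6)·(1/2) + (7)·(1/10) + (4)·(1/10) = 13/2.
The best pure response is r3 with expected payoff 13/2.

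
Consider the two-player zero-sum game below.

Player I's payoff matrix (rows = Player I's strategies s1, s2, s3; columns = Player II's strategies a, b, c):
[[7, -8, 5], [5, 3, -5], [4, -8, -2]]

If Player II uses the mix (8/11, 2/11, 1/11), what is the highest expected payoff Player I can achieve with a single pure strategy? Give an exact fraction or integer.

45/11

s1: (7)·(8/11) + (-8)·(2/11) + (5)·(1/11) = 45/11.
s2: (5)·(8/11) + (3)·(2/11) + (-5)·(1/11) = 41/11.
s3: (4)·(8/11) + (-8)·(2/11) + (-2)·(1/11) = 14/11.
The best pure response is s1 with expected payoff 45/11.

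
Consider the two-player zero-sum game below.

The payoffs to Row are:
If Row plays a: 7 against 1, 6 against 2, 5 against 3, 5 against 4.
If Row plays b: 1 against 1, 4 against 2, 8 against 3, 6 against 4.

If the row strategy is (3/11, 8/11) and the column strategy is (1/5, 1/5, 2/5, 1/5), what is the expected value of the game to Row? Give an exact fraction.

60/11

Against (1/5, 1/5, 2/5, 1/5), each row's expected payoff is a: 28/5; b: 27/5.
Taking the (3/11, 8/11)-weighted average: (3/11)·(28/5) + (8/11)·(27/5) = 60/11.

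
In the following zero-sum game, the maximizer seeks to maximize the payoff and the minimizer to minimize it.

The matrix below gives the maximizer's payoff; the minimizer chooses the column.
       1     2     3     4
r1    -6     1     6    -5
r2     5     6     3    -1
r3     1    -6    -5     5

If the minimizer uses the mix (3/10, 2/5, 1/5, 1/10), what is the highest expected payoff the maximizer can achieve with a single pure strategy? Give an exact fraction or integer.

r1: (-6)·(3/10) + (1)·(2/5) + (6)·(1/5) + (-5)·(1/10) = -7/10.
r2: (5)·(3/10) + (6)·(2/5) + (3)·(1/5) + (-1)·(1/10) = 22/5.
r3: (1)·(3/10) + (-6)·(2/5) + (-5)·(1/5) + (5)·(1/10) = -13/5.
The best pure response is r2 with expected payoff 22/5.

22/5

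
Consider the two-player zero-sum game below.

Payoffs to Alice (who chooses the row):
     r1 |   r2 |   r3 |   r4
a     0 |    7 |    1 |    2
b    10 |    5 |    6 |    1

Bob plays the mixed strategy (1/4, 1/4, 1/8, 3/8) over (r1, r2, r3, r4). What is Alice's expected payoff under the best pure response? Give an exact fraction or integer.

a: (0)·(1/4) + (7)·(1/4) + (1)·(1/8) + (2)·(3/8) = 21/8.
b: (10)·(1/4) + (5)·(1/4) + (6)·(1/8) + (1)·(3/8) = 39/8.
The best pure response is b with expected payoff 39/8.

39/8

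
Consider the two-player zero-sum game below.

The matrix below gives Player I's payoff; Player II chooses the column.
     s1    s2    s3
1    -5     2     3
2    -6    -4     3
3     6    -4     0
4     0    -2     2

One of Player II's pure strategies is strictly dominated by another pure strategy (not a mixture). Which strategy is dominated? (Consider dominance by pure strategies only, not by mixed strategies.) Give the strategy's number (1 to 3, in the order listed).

Player II prefers columns that give Player I less. Compare s3 with s2: 2 < 3, -4 < 3, -4 < 0, -2 < 2.
So s2 strictly dominates s3 for Player II; s3 is strictly dominated.

3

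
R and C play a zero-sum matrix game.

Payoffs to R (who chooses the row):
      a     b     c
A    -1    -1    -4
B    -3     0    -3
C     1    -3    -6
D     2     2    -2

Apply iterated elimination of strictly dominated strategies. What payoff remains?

-2

Row C is strictly dominated by row D (2>1, 2>-3, -2>-6); eliminate C.
Row A is strictly dominated by row D (2>-1, 2>-1, -2>-4); eliminate A.
Row B is strictly dominated by row D (2>-3, 2>0, -2>-3); eliminate B.
Column b is strictly dominated by c for C (-2<2); eliminate b.
Column a is strictly dominated by c for C (-2<2); eliminate a.
Only (D, c) remains, with payoff -2.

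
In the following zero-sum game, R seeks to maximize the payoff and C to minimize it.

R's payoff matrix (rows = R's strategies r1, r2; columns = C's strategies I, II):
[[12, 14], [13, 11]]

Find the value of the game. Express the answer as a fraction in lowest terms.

25/2

Row minima are 12 and 11, so R's maximin is 12; column maxima are 13 and 14, so C's minimax is 13. These differ, so the equilibrium is in mixed strategies.
Let R play r1 with probability p. C is indifferent when 12p + 13(1−p) = 14p + 11(1−p), giving p = 1/2.
Let C play I with probability q. R is indifferent when 12q + 14(1−q) = 13q + 11(1−q), giving q = 3/4.
The value is 12·(3/4) + (14)·(1/4) = 25/2.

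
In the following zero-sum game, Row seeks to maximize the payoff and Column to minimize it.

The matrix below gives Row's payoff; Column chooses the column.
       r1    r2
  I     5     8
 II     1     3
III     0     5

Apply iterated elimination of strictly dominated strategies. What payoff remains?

Column r2 is strictly dominated by r1 for Column (5<8, 1<3, 0<5); eliminate r2.
Row III is strictly dominated by row I (5>0); eliminate III.
Row II is strictly dominated by row I (5>1); eliminate II.
Only (I, r1) remains, with payoff 5.

5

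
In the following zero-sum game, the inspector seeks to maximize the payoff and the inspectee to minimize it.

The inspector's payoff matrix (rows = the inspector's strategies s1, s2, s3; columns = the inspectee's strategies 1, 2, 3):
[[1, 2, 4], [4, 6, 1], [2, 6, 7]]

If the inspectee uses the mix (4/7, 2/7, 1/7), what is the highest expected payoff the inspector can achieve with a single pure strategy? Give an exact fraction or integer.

s1: (1)·(4/7) + (2)·(2/7) + (4)·(1/7) = 12/7.
s2: (4)·(4/7) + (6)·(2/7) + (1)·(1/7) = 29/7.
s3: (2)·(4/7) + (6)·(2/7) + (7)·(1/7) = 27/7.
The best pure response is s2 with expected payoff 29/7.

29/7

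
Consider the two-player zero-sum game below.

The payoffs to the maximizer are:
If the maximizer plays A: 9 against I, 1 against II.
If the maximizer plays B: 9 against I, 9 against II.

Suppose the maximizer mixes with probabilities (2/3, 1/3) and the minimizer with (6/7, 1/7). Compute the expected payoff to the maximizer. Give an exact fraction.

Against (6/7, 1/7), each row's expected payoff is A: 55/7; B: 9.
Taking the (2/3, 1/3)-weighted average: (2/3)·(55/7) + (1/3)·(9) = 173/21.

173/21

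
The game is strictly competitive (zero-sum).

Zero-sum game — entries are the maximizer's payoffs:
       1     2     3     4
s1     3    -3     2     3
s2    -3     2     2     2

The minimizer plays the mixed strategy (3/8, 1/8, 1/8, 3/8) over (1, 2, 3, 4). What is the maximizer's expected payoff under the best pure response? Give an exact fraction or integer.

s1: (3)·(3/8) + (-3)·(1/8) + (2)·(1/8) + (3)·(3/8) = 17/8.
s2: (-3)·(3/8) + (2)·(1/8) + (2)·(1/8) + (2)·(3/8) = 1/8.
The best pure response is s1 with expected payoff 17/8.

17/8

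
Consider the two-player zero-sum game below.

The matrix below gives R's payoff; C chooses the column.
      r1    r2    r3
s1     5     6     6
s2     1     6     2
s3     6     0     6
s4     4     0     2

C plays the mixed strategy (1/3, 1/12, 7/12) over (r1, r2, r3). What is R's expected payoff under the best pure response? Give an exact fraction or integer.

s1: (5)·(1/3) + (6)·(1/12) + (6)·(7/12) = 17/3.
s2: (1)·(1/3) + (6)·(1/12) + (2)·(7/12) = 2.
s3: (6)·(1/3) + (0)·(1/12) + (6)·(7/12) = 11/2.
s4: (4)·(1/3) + (0)·(1/12) + (2)·(7/12) = 5/2.
The best pure response is s1 with expected payoff 17/3.

17/3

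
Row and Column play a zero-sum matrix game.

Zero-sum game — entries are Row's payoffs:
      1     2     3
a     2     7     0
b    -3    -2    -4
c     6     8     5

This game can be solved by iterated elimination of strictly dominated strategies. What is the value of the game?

Column 2 is strictly dominated by 1 for Column (2<7, -3<-2, 6<8); eliminate 2.
Column 1 is strictly dominated by 3 for Column (0<2, -4<-3, 5<6); eliminate 1.
Row a is strictly dominated by row c (5>0); eliminate a.
Row b is strictly dominated by row c (5>-4); eliminate b.
Only (c, 3) remains, with payoff 5.

5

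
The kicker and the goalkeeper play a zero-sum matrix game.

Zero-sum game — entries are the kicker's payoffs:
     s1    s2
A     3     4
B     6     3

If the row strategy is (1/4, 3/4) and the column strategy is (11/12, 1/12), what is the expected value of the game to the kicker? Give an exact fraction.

61/12

Against (11/12, 1/12), each row's expected payoff is A: 37/12; B: 23/4.
Taking the (1/4, 3/4)-weighted average: (1/4)·(37/12) + (3/4)·(23/4) = 61/12.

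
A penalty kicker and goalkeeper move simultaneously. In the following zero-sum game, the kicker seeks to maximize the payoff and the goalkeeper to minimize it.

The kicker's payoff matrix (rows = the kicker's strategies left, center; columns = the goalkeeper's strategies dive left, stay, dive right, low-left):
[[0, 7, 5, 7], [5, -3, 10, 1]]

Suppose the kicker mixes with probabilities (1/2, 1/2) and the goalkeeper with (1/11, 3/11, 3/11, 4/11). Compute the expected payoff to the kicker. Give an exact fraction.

Against (1/11, 3/11, 3/11, 4/11), each row's expected payoff is left: 64/11; center: 30/11.
Taking the (1/2, 1/2)-weighted average: (1/2)·(64/11) + (1/2)·(30/11) = 47/11.

47/11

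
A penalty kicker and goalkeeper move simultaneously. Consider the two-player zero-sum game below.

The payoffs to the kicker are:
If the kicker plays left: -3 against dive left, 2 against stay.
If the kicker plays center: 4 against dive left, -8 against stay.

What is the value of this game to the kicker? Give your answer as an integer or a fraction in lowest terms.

Row minima are -3 and -8, so the kicker's maximin is -3; column maxima are 4 and 2, so the goalkeeper's minimax is 2. These differ, so the equilibrium is in mixed strategies.
Let the kicker play left with probability p. The goalkeeper is indifferent when −3p + 4(1−p) = 2p − 8(1−p), giving p = 12/17.
Let the goalkeeper play dive left with probability q. The kicker is indifferent when −3q + 2(1−q) = 4q − 8(1−q), giving q = 10/17.
The value is -3·(10/17) + (2)·(7/17) = -16/17.

-16/17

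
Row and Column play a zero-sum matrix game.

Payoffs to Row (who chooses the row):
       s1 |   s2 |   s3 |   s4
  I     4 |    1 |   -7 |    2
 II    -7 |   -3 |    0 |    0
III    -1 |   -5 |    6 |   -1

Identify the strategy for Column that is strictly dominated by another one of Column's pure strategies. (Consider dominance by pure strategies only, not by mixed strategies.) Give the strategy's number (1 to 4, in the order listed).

Column prefers columns that give Row less. Compare s4 with s2: 1 < 2, -3 < 0, -5 < -1.
So s2 strictly dominates s4 for Column; s4 is strictly dominated.

4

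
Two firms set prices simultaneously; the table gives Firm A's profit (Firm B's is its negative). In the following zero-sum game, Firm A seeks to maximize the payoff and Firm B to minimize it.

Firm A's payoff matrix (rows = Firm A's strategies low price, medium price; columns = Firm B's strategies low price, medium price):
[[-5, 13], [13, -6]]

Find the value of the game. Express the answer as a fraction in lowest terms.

Row minima are -5 and -6, so Firm A's maximin is -5; column maxima are 13 and 13, so Firm B's minimax is 13. These differ, so the equilibrium is in mixed strategies.
Let Firm A play low price with probability p. Firm B is indifferent when −5p + 13(1−p) = 13p − 6(1−p), giving p = 19/37.
Let Firm B play low price with probability q. Firm A is indifferent when −5q + 13(1−q) = 13q − 6(1−q), giving q = 19/37.
The value is -5·(19/37) + (13)·(18/37) = 139/37.

139/37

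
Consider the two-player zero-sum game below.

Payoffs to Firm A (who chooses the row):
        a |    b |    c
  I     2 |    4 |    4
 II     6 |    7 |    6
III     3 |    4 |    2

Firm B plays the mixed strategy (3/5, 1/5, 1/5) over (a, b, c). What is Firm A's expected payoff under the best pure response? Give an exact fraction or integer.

I: (2)·(3/5) + (4)·(1/5) + (4)·(1/5) = 14/5.
II: (6)·(3/5) + (7)·(1/5) + (6)·(1/5) = 31/5.
III: (3)·(3/5) + (4)·(1/5) + (2)·(1/5) = 3.
The best pure response is II with expected payoff 31/5.

31/5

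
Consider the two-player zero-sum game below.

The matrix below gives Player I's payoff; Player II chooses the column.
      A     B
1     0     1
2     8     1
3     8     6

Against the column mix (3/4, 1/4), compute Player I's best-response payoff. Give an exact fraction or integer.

15/2

1: (0)·(3/4) + (1)·(1/4) = 1/4.
2: (8)·(3/4) + (1)·(1/4) = 25/4.
3: (8)·(3/4) + (6)·(1/4) = 15/2.
The best pure response is 3 with expected payoff 15/2.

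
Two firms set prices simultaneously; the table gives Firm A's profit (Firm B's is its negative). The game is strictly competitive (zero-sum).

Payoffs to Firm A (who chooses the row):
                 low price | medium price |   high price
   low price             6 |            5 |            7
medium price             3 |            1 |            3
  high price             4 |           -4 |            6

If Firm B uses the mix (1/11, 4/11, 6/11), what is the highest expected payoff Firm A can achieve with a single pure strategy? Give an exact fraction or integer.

68/11

low price: (6)·(1/11) + (5)·(4/11) + (7)·(6/11) = 68/11.
medium price: (3)·(1/11) + (1)·(4/11) + (3)·(6/11) = 25/11.
high price: (4)·(1/11) + (-4)·(4/11) + (6)·(6/11) = 24/11.
The best pure response is low price with expected payoff 68/11.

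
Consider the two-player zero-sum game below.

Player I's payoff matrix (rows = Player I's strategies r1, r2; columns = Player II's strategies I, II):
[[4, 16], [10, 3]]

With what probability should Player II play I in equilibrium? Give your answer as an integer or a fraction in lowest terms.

13/19

Row minima are 4 and 3, so Player I's maximin is 4; column maxima are 10 and 16, so Player II's minimax is 10. These differ, so the equilibrium is in mixed strategies.
Let Player II play I with probability q. Player I is indifferent when 4q + 16(1−q) = 10q + 3(1−q), giving q = 13/19.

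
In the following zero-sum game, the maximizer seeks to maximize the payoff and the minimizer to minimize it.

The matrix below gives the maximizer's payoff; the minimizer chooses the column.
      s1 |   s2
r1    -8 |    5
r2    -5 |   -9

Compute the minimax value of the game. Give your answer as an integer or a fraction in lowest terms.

-97/17

Row minima are -8 and -9, so the maximizer's maximin is -8; column maxima are -5 and 5, so the minimizer's minimax is -5. These differ, so the equilibrium is in mixed strategies.
Let the maximizer play r1 with probability p. The minimizer is indifferent when −8p − 5(1−p) = 5p − 9(1−p), giving p = 4/17.
Let the minimizer play s1 with probability q. The maximizer is indifferent when −8q + 5(1−q) = −5q − 9(1−q), giving q = 14/17.
The value is -8·(14/17) + (5)·(3/17) = -97/17.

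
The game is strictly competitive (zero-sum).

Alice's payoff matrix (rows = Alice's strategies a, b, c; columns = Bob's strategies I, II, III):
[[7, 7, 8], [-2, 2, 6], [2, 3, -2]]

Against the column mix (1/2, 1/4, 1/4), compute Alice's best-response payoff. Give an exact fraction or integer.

a: (7)·(1/2) + (7)·(1/4) + (8)·(1/4) = 29/4.
b: (-2)·(1/2) + (2)·(1/4) + (6)·(1/4) = 1.
c: (2)·(1/2) + (3)·(1/4) + (-2)·(1/4) = 5/4.
The best pure response is a with expected payoff 29/4.

29/4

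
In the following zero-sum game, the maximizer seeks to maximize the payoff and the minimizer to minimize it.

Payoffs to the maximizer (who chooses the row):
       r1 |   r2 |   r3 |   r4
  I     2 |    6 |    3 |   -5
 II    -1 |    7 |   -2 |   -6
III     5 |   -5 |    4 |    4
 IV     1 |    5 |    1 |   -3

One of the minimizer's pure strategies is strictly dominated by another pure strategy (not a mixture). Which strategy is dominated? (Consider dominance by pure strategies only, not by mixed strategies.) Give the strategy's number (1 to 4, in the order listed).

The minimizer prefers columns that give the maximizer less. Compare r1 with r4: -5 < 2, -6 < -1, 4 < 5, -3 < 1.
So r4 strictly dominates r1 for the minimizer; r1 is strictly dominated.

1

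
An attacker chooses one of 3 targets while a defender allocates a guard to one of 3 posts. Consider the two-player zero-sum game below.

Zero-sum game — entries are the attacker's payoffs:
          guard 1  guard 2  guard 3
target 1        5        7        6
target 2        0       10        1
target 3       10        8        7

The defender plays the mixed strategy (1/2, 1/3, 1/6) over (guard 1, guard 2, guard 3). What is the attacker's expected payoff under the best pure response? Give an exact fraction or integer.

target 1: (5)·(1/2) + (7)·(1/3) + (6)·(1/6) = 35/6.
target 2: (0)·(1/2) + (10)·(1/3) + (1)·(1/6) = 7/2.
target 3: (10)·(1/2) + (8)·(1/3) + (7)·(1/6) = 53/6.
The best pure response is target 3 with expected payoff 53/6.

53/6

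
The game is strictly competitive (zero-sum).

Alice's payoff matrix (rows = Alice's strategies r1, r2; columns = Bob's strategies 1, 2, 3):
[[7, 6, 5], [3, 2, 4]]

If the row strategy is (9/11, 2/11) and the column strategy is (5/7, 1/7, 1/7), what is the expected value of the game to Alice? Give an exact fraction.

Against (5/7, 1/7, 1/7), each row's expected payoff is r1: 46/7; r2: 3.
Taking the (9/11, 2/11)-weighted average: (9/11)·(46/7) + (2/11)·(3) = 456/77.

456/77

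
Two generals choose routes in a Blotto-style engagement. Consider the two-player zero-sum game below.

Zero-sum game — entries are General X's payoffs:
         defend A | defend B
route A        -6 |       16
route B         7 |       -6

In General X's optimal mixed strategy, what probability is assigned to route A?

Row minima are -6 and -6, so General X's maximin is -6; column maxima are 7 and 16, so General Y's minimax is 7. These differ, so the equilibrium is in mixed strategies.
Let General X play route A with probability p. General Y is indifferent when −6p + 7(1−p) = 16p − 6(1−p), giving p = 13/35.

13/35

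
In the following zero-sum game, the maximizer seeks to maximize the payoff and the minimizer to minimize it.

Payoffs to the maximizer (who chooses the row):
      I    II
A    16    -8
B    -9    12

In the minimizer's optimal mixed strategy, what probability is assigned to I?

Row minima are -8 and -9, so the maximizer's maximin is -8; column maxima are 16 and 12, so the minimizer's minimax is 12. These differ, so the equilibrium is in mixed strategies.
Let the minimizer play I with probability q. The maximizer is indifferent when 16q − 8(1−q) = −9q + 12(1−q), giving q = 4/9.

4/9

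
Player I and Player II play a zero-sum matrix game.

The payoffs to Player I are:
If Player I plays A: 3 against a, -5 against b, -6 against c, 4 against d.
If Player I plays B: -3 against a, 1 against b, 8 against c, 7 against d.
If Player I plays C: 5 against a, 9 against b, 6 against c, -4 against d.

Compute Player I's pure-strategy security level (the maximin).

The worst-case payoff for each row is A: -6, B: -3, C: -4.
The best of these is -3.

-3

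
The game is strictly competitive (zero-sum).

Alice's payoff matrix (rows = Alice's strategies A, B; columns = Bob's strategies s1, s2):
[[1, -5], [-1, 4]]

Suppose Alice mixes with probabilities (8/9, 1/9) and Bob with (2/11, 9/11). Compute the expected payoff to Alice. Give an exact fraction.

-310/99

Against (2/11, 9/11), each row's expected payoff is A: -43/11; B: 34/11.
Taking the (8/9, 1/9)-weighted average: (8/9)·(-43/11) + (1/9)·(34/11) = -310/99.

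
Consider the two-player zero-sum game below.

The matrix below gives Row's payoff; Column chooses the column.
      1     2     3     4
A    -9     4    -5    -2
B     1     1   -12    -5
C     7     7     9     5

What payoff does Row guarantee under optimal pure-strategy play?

Row minima: -9, -12, 5 → Row's maximin is 5.
Column maxima: 7, 7, 9, 5 → Column's minimax is 5.
They coincide at (C, 4), so the value is 5.

5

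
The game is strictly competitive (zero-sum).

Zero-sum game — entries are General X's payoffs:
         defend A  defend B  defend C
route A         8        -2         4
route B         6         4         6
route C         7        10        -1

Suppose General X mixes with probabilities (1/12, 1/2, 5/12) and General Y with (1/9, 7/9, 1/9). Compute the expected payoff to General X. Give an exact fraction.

103/18

Against (1/9, 7/9, 1/9), each row's expected payoff is route A: -2/9; route B: 40/9; route C: 76/9.
Taking the (1/12, 1/2, 5/12)-weighted average: (1/12)·(-2/9) + (1/2)·(40/9) + (5/12)·(76/9) = 103/18.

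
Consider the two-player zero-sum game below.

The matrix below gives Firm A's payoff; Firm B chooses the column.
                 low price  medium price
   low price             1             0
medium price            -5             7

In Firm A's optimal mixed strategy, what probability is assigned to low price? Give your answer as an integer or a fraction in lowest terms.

12/13

Row minima are 0 and -5, so Firm A's maximin is 0; column maxima are 1 and 7, so Firm B's minimax is 1. These differ, so the equilibrium is in mixed strategies.
Let Firm A play low price with probability p. Firm B is indifferent when p − 5(1−p) = 7(1−p), giving p = 12/13.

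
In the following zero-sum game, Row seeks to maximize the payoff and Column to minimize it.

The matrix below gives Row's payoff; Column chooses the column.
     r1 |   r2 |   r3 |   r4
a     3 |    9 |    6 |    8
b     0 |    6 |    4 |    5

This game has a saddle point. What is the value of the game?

3

Row minima: 3, 0 → Row's maximin is 3.
Column maxima: 3, 9, 6, 8 → Column's minimax is 3.
They coincide at (a, r1), so the value is 3.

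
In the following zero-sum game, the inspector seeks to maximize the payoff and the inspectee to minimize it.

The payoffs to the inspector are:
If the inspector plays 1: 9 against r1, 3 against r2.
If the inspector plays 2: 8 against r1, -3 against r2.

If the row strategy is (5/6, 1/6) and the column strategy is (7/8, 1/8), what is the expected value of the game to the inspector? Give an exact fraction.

Against (7/8, 1/8), each row's expected payoff is 1: 33/4; 2: 53/8.
Taking the (5/6, 1/6)-weighted average: (5/6)·(33/4) + (1/6)·(53/8) = 383/48.

383/48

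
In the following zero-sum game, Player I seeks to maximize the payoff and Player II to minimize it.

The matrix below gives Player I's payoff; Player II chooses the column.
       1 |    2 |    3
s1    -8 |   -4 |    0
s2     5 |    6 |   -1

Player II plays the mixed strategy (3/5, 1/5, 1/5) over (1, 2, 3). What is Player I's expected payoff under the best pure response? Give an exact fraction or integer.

4

s1: (-8)·(3/5) + (-4)·(1/5) + (0)·(1/5) = -28/5.
s2: (5)·(3/5) + (6)·(1/5) + (-1)·(1/5) = 4.
The best pure response is s2 with expected payoff 4.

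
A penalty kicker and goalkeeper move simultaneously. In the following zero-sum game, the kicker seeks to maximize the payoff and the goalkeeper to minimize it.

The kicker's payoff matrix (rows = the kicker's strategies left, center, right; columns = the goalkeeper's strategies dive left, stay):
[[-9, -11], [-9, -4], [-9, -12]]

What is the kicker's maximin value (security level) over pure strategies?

The worst-case payoff for each row is left: -11, center: -9, right: -12.
The best of these is -9.

-9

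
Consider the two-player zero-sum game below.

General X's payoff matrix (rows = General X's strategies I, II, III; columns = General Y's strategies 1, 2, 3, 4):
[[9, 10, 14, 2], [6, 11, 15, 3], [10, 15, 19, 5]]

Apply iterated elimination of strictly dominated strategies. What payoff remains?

5

Column 1 is strictly dominated by 4 for General Y (2<9, 3<6, 5<10); eliminate 1.
Row II is strictly dominated by row III (15>11, 19>15, 5>3); eliminate II.
Column 3 is strictly dominated by 2 for General Y (10<14, 15<19); eliminate 3.
Column 2 is strictly dominated by 4 for General Y (2<10, 5<15); eliminate 2.
Row I is strictly dominated by row III (5>2); eliminate I.
Only (III, 4) remains, with payoff 5.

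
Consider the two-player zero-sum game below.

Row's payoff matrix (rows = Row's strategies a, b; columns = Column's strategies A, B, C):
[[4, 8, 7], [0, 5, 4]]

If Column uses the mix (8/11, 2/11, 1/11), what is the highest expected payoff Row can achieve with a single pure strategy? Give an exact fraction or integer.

5

a: (4)·(8/11) + (8)·(2/11) + (7)·(1/11) = 5.
b: (0)·(8/11) + (5)·(2/11) + (4)·(1/11) = 14/11.
The best pure response is a with expected payoff 5.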